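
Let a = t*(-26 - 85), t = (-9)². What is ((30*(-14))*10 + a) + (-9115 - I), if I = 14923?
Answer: -37229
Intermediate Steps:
t = 81
a = -8991 (a = 81*(-26 - 85) = 81*(-111) = -8991)
((30*(-14))*10 + a) + (-9115 - I) = ((30*(-14))*10 - 8991) + (-9115 - 1*14923) = (-420*10 - 8991) + (-9115 - 14923) = (-4200 - 8991) - 24038 = -13191 - 24038 = -37229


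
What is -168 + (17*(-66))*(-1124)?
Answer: 1260960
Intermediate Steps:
-168 + (17*(-66))*(-1124) = -168 - 1122*(-1124) = -168 + 1261128 = 1260960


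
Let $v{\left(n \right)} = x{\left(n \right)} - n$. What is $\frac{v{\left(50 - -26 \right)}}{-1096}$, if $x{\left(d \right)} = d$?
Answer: $0$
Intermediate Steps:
$v{\left(n \right)} = 0$ ($v{\left(n \right)} = n - n = 0$)
$\frac{v{\left(50 - -26 \right)}}{-1096} = \frac{0}{-1096} = 0 \left(- \frac{1}{1096}\right) = 0$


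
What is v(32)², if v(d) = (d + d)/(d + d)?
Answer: 1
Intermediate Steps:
v(d) = 1 (v(d) = (2*d)/((2*d)) = (2*d)*(1/(2*d)) = 1)
v(32)² = 1² = 1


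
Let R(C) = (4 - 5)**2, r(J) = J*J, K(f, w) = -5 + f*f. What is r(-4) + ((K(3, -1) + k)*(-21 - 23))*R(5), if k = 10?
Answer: -600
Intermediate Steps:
K(f, w) = -5 + f**2
r(J) = J**2
R(C) = 1 (R(C) = (-1)**2 = 1)
r(-4) + ((K(3, -1) + k)*(-21 - 23))*R(5) = (-4)**2 + (((-5 + 3**2) + 10)*(-21 - 23))*1 = 16 + (((-5 + 9) + 10)*(-44))*1 = 16 + ((4 + 10)*(-44))*1 = 16 + (14*(-44))*1 = 16 - 616*1 = 16 - 616 = -600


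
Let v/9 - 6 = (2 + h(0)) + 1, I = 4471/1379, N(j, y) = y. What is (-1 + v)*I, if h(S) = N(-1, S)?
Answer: 357680/1379 ≈ 259.38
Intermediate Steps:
h(S) = S
I = 4471/1379 (I = 4471*(1/1379) = 4471/1379 ≈ 3.2422)
v = 81 (v = 54 + 9*((2 + 0) + 1) = 54 + 9*(2 + 1) = 54 + 9*3 = 54 + 27 = 81)
(-1 + v)*I = (-1 + 81)*(4471/1379) = 80*(4471/1379) = 357680/1379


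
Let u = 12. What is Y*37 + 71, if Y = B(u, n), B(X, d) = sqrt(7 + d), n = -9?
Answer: 71 + 37*I*sqrt(2) ≈ 71.0 + 52.326*I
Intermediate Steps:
Y = I*sqrt(2) (Y = sqrt(7 - 9) = sqrt(-2) = I*sqrt(2) ≈ 1.4142*I)
Y*37 + 71 = (I*sqrt(2))*37 + 71 = 37*I*sqrt(2) + 71 = 71 + 37*I*sqrt(2)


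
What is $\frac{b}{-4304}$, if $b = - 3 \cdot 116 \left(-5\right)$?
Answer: $- \frac{435}{1076} \approx -0.40427$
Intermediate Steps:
$b = 1740$ ($b = \left(-3\right) \left(-580\right) = 1740$)
$\frac{b}{-4304} = \frac{1740}{-4304} = 1740 \left(- \frac{1}{4304}\right) = - \frac{435}{1076}$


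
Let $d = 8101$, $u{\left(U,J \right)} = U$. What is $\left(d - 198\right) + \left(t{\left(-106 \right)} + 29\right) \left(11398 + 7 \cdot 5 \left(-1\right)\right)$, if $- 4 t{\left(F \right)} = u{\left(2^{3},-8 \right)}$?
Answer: $314704$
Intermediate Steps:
$t{\left(F \right)} = -2$ ($t{\left(F \right)} = - \frac{2^{3}}{4} = \left(- \frac{1}{4}\right) 8 = -2$)
$\left(d - 198\right) + \left(t{\left(-106 \right)} + 29\right) \left(11398 + 7 \cdot 5 \left(-1\right)\right) = \left(8101 - 198\right) + \left(-2 + 29\right) \left(11398 + 7 \cdot 5 \left(-1\right)\right) = 7903 + 27 \left(11398 + 35 \left(-1\right)\right) = 7903 + 27 \left(11398 - 35\right) = 7903 + 27 \cdot 11363 = 7903 + 306801 = 314704$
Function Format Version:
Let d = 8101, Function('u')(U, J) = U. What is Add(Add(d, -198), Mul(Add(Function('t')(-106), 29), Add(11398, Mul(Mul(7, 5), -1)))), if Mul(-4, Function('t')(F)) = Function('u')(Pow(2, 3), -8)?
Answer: 314704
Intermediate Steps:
Function('t')(F) = -2 (Function('t')(F) = Mul(Rational(-1, 4), Pow(2, 3)) = Mul(Rational(-1, 4), 8) = -2)
Add(Add(d, -198), Mul(Add(Function('t')(-106), 29), Add(11398, Mul(Mul(7, 5), -1)))) = Add(Add(8101, -198), Mul(Add(-2, 29), Add(11398, Mul(Mul(7, 5), -1)))) = Add(7903, Mul(27, Add(11398, Mul(35, -1)))) = Add(7903, Mul(27, Add(11398, -35))) = Add(7903, Mul(27, 11363)) = Add(7903, 306801) = 314704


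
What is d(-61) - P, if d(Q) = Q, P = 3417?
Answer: -3478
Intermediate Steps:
d(-61) - P = -61 - 1*3417 = -61 - 3417 = -3478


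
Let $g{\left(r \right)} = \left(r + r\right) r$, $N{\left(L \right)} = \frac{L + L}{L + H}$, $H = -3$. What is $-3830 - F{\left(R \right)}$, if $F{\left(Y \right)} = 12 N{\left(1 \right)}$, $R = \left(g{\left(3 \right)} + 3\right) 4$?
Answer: $-3818$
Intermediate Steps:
$N{\left(L \right)} = \frac{2 L}{-3 + L}$ ($N{\left(L \right)} = \frac{L + L}{L - 3} = \frac{2 L}{-3 + L}$)
$g{\left(r \right)} = 2 r^{2}$ ($g{\left(r \right)} = 2 r r = 2 r^{2}$)
$R = 84$ ($R = \left(2 \cdot 3^{2} + 3\right) 4 = \left(2 \cdot 9 + 3\right) 4 = \left(18 + 3\right) 4 = 21 \cdot 4 = 84$)
$F{\left(Y \right)} = -12$ ($F{\left(Y \right)} = 12 \cdot 2 \cdot 1 \frac{1}{-3 + 1} = 12 \cdot 2 \cdot 1 \frac{1}{-2} = 12 \cdot 2 \cdot 1 \left(- \frac{1}{2}\right) = 12 \left(-1\right) = -12$)
$-3830 - F{\left(R \right)} = -3830 - -12 = -3830 + 12 = -3818$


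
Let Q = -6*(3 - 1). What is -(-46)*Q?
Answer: -552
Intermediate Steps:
Q = -12 (Q = -6*2 = -12)
-(-46)*Q = -(-46)*(-12) = -1*552 = -552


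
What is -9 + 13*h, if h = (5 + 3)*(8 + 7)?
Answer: 1551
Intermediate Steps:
h = 120 (h = 8*15 = 120)
-9 + 13*h = -9 + 13*120 = -9 + 1560 = 1551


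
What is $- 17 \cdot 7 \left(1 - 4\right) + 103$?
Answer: $460$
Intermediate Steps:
$- 17 \cdot 7 \left(1 - 4\right) + 103 = - 17 \cdot 7 \left(-3\right) + 103 = \left(-17\right) \left(-21\right) + 103 = 357 + 103 = 460$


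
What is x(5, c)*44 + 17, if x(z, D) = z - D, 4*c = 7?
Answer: 160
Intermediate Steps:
c = 7/4 (c = (¼)*7 = 7/4 ≈ 1.7500)
x(5, c)*44 + 17 = (5 - 1*7/4)*44 + 17 = (5 - 7/4)*44 + 17 = (13/4)*44 + 17 = 143 + 17 = 160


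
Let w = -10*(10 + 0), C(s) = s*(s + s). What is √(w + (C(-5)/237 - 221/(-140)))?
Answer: I*√27030277785/16590 ≈ 9.9101*I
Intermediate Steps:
C(s) = 2*s² (C(s) = s*(2*s) = 2*s²)
w = -100 (w = -10*10 = -100)
√(w + (C(-5)/237 - 221/(-140))) = √(-100 + ((2*(-5)²)/237 - 221/(-140))) = √(-100 + ((2*25)*(1/237) - 221*(-1/140))) = √(-100 + (50*(1/237) + 221/140)) = √(-100 + (50/237 + 221/140)) = √(-100 + 59377/33180) = √(-3258623/33180) = I*√27030277785/16590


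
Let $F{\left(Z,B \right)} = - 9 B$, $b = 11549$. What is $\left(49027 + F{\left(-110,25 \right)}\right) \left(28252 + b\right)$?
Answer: $1942368402$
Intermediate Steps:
$\left(49027 + F{\left(-110,25 \right)}\right) \left(28252 + b\right) = \left(49027 - 225\right) \left(28252 + 11549\right) = \left(49027 - 225\right) 39801 = 48802 \cdot 39801 = 1942368402$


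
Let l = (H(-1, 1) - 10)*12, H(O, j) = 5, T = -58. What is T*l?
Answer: 3480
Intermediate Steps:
l = -60 (l = (5 - 10)*12 = -5*12 = -60)
T*l = -58*(-60) = 3480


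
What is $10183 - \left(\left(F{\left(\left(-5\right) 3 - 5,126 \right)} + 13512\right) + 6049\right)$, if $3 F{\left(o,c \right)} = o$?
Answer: $- \frac{28114}{3} \approx -9371.3$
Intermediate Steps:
$F{\left(o,c \right)} = \frac{o}{3}$
$10183 - \left(\left(F{\left(\left(-5\right) 3 - 5,126 \right)} + 13512\right) + 6049\right) = 10183 - \left(\left(\frac{\left(-5\right) 3 - 5}{3} + 13512\right) + 6049\right) = 10183 - \left(\left(\frac{-15 - 5}{3} + 13512\right) + 6049\right) = 10183 - \left(\left(\frac{1}{3} \left(-20\right) + 13512\right) + 6049\right) = 10183 - \left(\left(- \frac{20}{3} + 13512\right) + 6049\right) = 10183 - \left(\frac{40516}{3} + 6049\right) = 10183 - \frac{58663}{3} = - \frac{28114}{3}$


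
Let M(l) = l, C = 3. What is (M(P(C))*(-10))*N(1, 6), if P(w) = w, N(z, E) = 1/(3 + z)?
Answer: -15/2 ≈ -7.5000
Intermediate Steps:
(M(P(C))*(-10))*N(1, 6) = (3*(-10))/(3 + 1) = -30/4 = -30*1/4 = -15/2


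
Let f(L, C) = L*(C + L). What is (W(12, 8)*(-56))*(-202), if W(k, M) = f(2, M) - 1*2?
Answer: 203616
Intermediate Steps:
W(k, M) = 2 + 2*M (W(k, M) = 2*(M + 2) - 1*2 = 2*(2 + M) - 2 = (4 + 2*M) - 2 = 2 + 2*M)
(W(12, 8)*(-56))*(-202) = ((2 + 2*8)*(-56))*(-202) = ((2 + 16)*(-56))*(-202) = (18*(-56))*(-202) = -1008*(-202) = 203616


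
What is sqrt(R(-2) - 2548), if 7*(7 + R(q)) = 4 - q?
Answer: I*sqrt(125153)/7 ≈ 50.539*I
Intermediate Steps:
R(q) = -45/7 - q/7 (R(q) = -7 + (4 - q)/7 = -7 + (4/7 - q/7) = -45/7 - q/7)
sqrt(R(-2) - 2548) = sqrt((-45/7 - 1/7*(-2)) - 2548) = sqrt((-45/7 + 2/7) - 2548) = sqrt(-43/7 - 2548) = sqrt(-17879/7) = I*sqrt(125153)/7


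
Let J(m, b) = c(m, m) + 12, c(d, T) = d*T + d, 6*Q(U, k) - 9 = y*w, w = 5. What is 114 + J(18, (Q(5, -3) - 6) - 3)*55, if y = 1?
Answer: 19584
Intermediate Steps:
Q(U, k) = 7/3 (Q(U, k) = 3/2 + (1*5)/6 = 3/2 + (⅙)*5 = 3/2 + ⅚ = 7/3)
c(d, T) = d + T*d (c(d, T) = T*d + d = d + T*d)
J(m, b) = 12 + m*(1 + m) (J(m, b) = m*(1 + m) + 12 = 12 + m*(1 + m))
114 + J(18, (Q(5, -3) - 6) - 3)*55 = 114 + (12 + 18*(1 + 18))*55 = 114 + (12 + 18*19)*55 = 114 + (12 + 342)*55 = 114 + 354*55 = 114 + 19470 = 19584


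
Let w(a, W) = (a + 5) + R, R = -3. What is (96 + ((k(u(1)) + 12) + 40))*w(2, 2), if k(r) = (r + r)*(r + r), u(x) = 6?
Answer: 1168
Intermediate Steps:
k(r) = 4*r² (k(r) = (2*r)*(2*r) = 4*r²)
w(a, W) = 2 + a (w(a, W) = (a + 5) - 3 = (5 + a) - 3 = 2 + a)
(96 + ((k(u(1)) + 12) + 40))*w(2, 2) = (96 + ((4*6² + 12) + 40))*(2 + 2) = (96 + ((4*36 + 12) + 40))*4 = (96 + ((144 + 12) + 40))*4 = (96 + (156 + 40))*4 = (96 + 196)*4 = 292*4 = 1168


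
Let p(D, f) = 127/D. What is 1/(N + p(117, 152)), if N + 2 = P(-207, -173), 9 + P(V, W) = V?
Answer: -117/25379 ≈ -0.0046101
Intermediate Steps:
P(V, W) = -9 + V
N = -218 (N = -2 + (-9 - 207) = -2 - 216 = -218)
1/(N + p(117, 152)) = 1/(-218 + 127/117) = 1/(-25379/117) = -117/25379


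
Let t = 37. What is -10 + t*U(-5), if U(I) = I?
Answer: -195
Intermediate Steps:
-10 + t*U(-5) = -10 + 37*(-5) = -10 - 185 = -195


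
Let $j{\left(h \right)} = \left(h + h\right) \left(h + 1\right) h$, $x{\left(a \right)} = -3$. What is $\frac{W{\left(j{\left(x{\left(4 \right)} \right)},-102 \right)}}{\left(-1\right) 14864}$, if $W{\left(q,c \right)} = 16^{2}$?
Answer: $- \frac{16}{929} \approx -0.017223$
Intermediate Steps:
$j{\left(h \right)} = 2 h^{2} \left(1 + h\right)$ ($j{\left(h \right)} = 2 h \left(1 + h\right) h = 2 h^{2} \left(1 + h\right)$)
$W{\left(q,c \right)} = 256$
$\frac{W{\left(j{\left(x{\left(4 \right)} \right)},-102 \right)}}{\left(-1\right) 14864} = \frac{256}{\left(-1\right) 14864} = \frac{256}{-14864} = 256 \left(- \frac{1}{14864}\right) = - \frac{16}{929}$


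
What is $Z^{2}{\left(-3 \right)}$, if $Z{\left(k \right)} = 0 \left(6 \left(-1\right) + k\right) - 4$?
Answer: $16$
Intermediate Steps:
$Z{\left(k \right)} = -4$ ($Z{\left(k \right)} = 0 \left(-6 + k\right) - 4 = 0 - 4 = -4$)
$Z^{2}{\left(-3 \right)} = \left(-4\right)^{2} = 16$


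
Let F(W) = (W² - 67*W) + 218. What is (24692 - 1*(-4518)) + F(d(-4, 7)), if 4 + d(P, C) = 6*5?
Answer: 28362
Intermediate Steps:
d(P, C) = 26 (d(P, C) = -4 + 6*5 = -4 + 30 = 26)
F(W) = 218 + W² - 67*W
(24692 - 1*(-4518)) + F(d(-4, 7)) = (24692 - 1*(-4518)) + (218 + 26² - 67*26) = (24692 + 4518) + (218 + 676 - 1742) = 29210 - 848 = 28362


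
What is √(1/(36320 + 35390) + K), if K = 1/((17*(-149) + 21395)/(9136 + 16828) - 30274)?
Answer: I*√125291724032167189210/2562052513570 ≈ 0.0043689*I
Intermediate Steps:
K = -12982/393007637 (K = 1/((-2533 + 21395)/25964 - 30274) = 1/(18862*(1/25964) - 30274) = 1/(9431/12982 - 30274) = 1/(-393007637/12982) = -12982/393007637 ≈ -3.3032e-5)
√(1/(36320 + 35390) + K) = √(1/(36320 + 35390) - 12982/393007637) = √(1/71710 - 12982/393007637) = √(-537931583/28182577649270) = I*√125291724032167189210/2562052513570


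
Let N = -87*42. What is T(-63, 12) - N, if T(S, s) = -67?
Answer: 3587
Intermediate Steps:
N = -3654
T(-63, 12) - N = -67 - 1*(-3654) = -67 + 3654 = 3587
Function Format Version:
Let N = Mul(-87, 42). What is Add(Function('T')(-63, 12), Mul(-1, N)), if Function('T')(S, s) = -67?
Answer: 3587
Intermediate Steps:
N = -3654
Add(Function('T')(-63, 12), Mul(-1, N)) = Add(-67, Mul(-1, -3654)) = Add(-67, 3654) = 3587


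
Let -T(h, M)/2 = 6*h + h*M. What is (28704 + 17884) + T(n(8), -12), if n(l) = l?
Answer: 46684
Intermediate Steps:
T(h, M) = -12*h - 2*M*h (T(h, M) = -2*(6*h + h*M) = -2*(6*h + M*h) = -12*h - 2*M*h)
(28704 + 17884) + T(n(8), -12) = (28704 + 17884) - 2*8*(6 - 12) = 46588 - 2*8*(-6) = 46588 + 96 = 46684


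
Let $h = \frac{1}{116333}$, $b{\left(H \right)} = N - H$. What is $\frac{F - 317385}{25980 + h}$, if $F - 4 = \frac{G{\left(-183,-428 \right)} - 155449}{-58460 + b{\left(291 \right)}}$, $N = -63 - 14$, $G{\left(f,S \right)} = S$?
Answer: $- \frac{310288921548829}{25399672589764} \approx -12.216$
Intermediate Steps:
$N = -77$ ($N = -63 - 14 = -77$)
$b{\left(H \right)} = -77 - H$
$h = \frac{1}{116333} \approx 8.596 \cdot 10^{-6}$
$F = \frac{391189}{58828}$ ($F = 4 + \frac{-428 - 155449}{-58460 - 368} = 4 - \frac{155877}{-58460 - 368} = 4 - \frac{155877}{-58828} = 4 - - \frac{155877}{58828} = 4 + \frac{155877}{58828} = \frac{391189}{58828} \approx 6.6497$)
$\frac{F - 317385}{25980 + h} = \frac{\frac{391189}{58828} - 317385}{25980 + \frac{1}{116333}} = - \frac{18670733591}{58828 \cdot \frac{3022331341}{116333}} = \left(- \frac{18670733591}{58828}\right) \frac{116333}{3022331341} = - \frac{310288921548829}{25399672589764}$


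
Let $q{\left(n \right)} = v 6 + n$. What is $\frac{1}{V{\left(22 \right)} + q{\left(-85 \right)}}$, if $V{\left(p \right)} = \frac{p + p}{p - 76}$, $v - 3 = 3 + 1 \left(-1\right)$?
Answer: $- \frac{27}{1507} \approx -0.017916$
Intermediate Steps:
$v = 5$ ($v = 3 + \left(3 + 1 \left(-1\right)\right) = 3 + \left(3 - 1\right) = 3 + 2 = 5$)
$V{\left(p \right)} = \frac{2 p}{-76 + p}$
$q{\left(n \right)} = 30 + n$ ($q{\left(n \right)} = 5 \cdot 6 + n = 30 + n$)
$\frac{1}{V{\left(22 \right)} + q{\left(-85 \right)}} = \frac{1}{2 \cdot 22 \frac{1}{-76 + 22} + \left(30 - 85\right)} = \frac{1}{2 \cdot 22 \frac{1}{-54} - 55} = \frac{1}{2 \cdot 22 \left(- \frac{1}{54}\right) - 55} = \frac{1}{- \frac{22}{27} - 55} = \frac{1}{- \frac{1507}{27}} = - \frac{27}{1507}$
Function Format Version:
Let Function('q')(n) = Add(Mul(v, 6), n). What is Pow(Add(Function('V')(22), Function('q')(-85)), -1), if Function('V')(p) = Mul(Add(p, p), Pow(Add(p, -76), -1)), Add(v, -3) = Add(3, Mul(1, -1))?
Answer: Rational(-27, 1507) ≈ -0.017916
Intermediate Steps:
v = 5 (v = Add(3, Add(3, Mul(1, -1))) = Add(3, Add(3, -1)) = Add(3, 2) = 5)
Function('V')(p) = Mul(2, p, Pow(Add(-76, p), -1)) (Function('V')(p) = Mul(Mul(2, p), Pow(Add(-76, p), -1)) = Mul(2, p, Pow(Add(-76, p), -1)))
Function('q')(n) = Add(30, n) (Function('q')(n) = Add(Mul(5, 6), n) = Add(30, n))
Pow(Add(Function('V')(22), Function('q')(-85)), -1) = Pow(Add(Mul(2, 22, Pow(Add(-76, 22), -1)), Add(30, -85)), -1) = Pow(Add(Mul(2, 22, Pow(-54, -1)), -55), -1) = Pow(Add(Mul(2, 22, Rational(-1, 54)), -55), -1) = Pow(Add(Rational(-22, 27), -55), -1) = Pow(Rational(-1507, 27), -1) = Rational(-27, 1507)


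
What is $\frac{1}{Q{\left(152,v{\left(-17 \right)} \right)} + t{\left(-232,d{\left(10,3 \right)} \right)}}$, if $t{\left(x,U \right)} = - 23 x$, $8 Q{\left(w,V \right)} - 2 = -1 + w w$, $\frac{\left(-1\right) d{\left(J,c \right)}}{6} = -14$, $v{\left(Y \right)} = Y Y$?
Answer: $\frac{8}{65793} \approx 0.00012159$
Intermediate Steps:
$v{\left(Y \right)} = Y^{2}$
$d{\left(J,c \right)} = 84$ ($d{\left(J,c \right)} = \left(-6\right) \left(-14\right) = 84$)
$Q{\left(w,V \right)} = \frac{1}{8} + \frac{w^{2}}{8}$ ($Q{\left(w,V \right)} = \frac{1}{4} + \frac{-1 + w w}{8} = \frac{1}{4} + \frac{-1 + w^{2}}{8} = \frac{1}{4} + \left(- \frac{1}{8} + \frac{w^{2}}{8}\right) = \frac{1}{8} + \frac{w^{2}}{8}$)
$\frac{1}{Q{\left(152,v{\left(-17 \right)} \right)} + t{\left(-232,d{\left(10,3 \right)} \right)}} = \frac{1}{\left(\frac{1}{8} + \frac{152^{2}}{8}\right) - -5336} = \frac{1}{\left(\frac{1}{8} + \frac{1}{8} \cdot 23104\right) + 5336} = \frac{1}{\left(\frac{1}{8} + 2888\right) + 5336} = \frac{1}{\frac{23105}{8} + 5336} = \frac{1}{\frac{65793}{8}} = \frac{8}{65793}$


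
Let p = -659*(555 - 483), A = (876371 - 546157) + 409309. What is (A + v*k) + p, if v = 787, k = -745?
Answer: 105760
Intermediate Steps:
A = 739523 (A = 330214 + 409309 = 739523)
p = -47448 (p = -659*72 = -47448)
(A + v*k) + p = (739523 + 787*(-745)) - 47448 = (739523 - 586315) - 47448 = 153208 - 47448 = 105760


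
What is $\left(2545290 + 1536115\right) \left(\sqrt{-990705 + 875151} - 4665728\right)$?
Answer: $-19042725587840 + 4081405 i \sqrt{115554} \approx -1.9043 \cdot 10^{13} + 1.3874 \cdot 10^{9} i$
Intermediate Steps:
$\left(2545290 + 1536115\right) \left(\sqrt{-990705 + 875151} - 4665728\right) = 4081405 \left(\sqrt{-115554} - 4665728\right) = 4081405 \left(i \sqrt{115554} - 4665728\right) = 4081405 \left(-4665728 + i \sqrt{115554}\right) = -19042725587840 + 4081405 i \sqrt{115554}$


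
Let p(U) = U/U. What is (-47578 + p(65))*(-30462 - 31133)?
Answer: 2930505315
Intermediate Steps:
p(U) = 1
(-47578 + p(65))*(-30462 - 31133) = (-47578 + 1)*(-30462 - 31133) = -47577*(-61595) = 2930505315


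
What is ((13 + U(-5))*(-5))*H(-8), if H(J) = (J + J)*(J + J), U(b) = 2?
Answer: -19200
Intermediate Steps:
H(J) = 4*J² (H(J) = (2*J)*(2*J) = 4*J²)
((13 + U(-5))*(-5))*H(-8) = ((13 + 2)*(-5))*(4*(-8)²) = (15*(-5))*(4*64) = -75*256 = -19200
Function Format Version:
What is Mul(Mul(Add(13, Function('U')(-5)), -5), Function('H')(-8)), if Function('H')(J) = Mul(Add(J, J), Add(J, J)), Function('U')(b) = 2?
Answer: -19200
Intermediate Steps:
Function('H')(J) = Mul(4, Pow(J, 2)) (Function('H')(J) = Mul(Mul(2, J), Mul(2, J)) = Mul(4, Pow(J, 2)))
Mul(Mul(Add(13, Function('U')(-5)), -5), Function('H')(-8)) = Mul(Mul(Add(13, 2), -5), Mul(4, Pow(-8, 2))) = Mul(Mul(15, -5), Mul(4, 64)) = Mul(-75, 256) = -19200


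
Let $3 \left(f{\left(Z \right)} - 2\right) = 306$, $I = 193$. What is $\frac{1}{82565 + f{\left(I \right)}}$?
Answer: $\frac{1}{82669} \approx 1.2096 \cdot 10^{-5}$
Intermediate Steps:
$f{\left(Z \right)} = 104$ ($f{\left(Z \right)} = 2 + \frac{1}{3} \cdot 306 = 2 + 102 = 104$)
$\frac{1}{82565 + f{\left(I \right)}} = \frac{1}{82565 + 104} = \frac{1}{82669}$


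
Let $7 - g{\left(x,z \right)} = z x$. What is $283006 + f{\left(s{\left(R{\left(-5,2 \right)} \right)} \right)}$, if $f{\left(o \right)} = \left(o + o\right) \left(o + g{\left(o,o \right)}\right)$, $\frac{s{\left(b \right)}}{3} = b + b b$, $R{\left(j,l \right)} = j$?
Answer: $-140954$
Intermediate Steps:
$g{\left(x,z \right)} = 7 - x z$ ($g{\left(x,z \right)} = 7 - z x = 7 - x z$)
$s{\left(b \right)} = 3 b + 3 b^{2}$ ($s{\left(b \right)} = 3 \left(b + b b\right) = 3 \left(b + b^{2}\right) = 3 b + 3 b^{2}$)
$f{\left(o \right)} = 2 o \left(7 + o - o^{2}\right)$ ($f{\left(o \right)} = \left(o + o\right) \left(o - \left(-7 + o o\right)\right) = 2 o \left(o - \left(-7 + o^{2}\right)\right) = 2 o \left(7 + o - o^{2}\right)$)
$283006 + f{\left(s{\left(R{\left(-5,2 \right)} \right)} \right)} = 283006 + 2 \cdot 3 \left(-5\right) \left(1 - 5\right) \left(7 + 3 \left(-5\right) \left(1 - 5\right) - \left(3 \left(-5\right) \left(1 - 5\right)\right)^{2}\right) = 283006 + 2 \cdot 3 \left(-5\right) \left(-4\right) \left(7 + 3 \left(-5\right) \left(-4\right) - \left(3 \left(-5\right) \left(-4\right)\right)^{2}\right) = 283006 + 2 \cdot 60 \left(7 + 60 - 60^{2}\right) = 283006 + 2 \cdot 60 \left(7 + 60 - 3600\right) = 283006 + 2 \cdot 60 \left(-3533\right) = 283006 - 423960 = -140954$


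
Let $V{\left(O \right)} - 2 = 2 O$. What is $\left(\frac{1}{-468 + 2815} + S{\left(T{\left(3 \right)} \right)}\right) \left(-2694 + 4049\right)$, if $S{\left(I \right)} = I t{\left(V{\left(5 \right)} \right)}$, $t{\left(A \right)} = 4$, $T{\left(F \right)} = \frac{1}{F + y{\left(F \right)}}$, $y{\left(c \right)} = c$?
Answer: $\frac{6364435}{7041} \approx 903.91$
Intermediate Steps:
$V{\left(O \right)} = 2 + 2 O$
$T{\left(F \right)} = \frac{1}{2 F}$ ($T{\left(F \right)} = \frac{1}{F + F} = \frac{1}{2 F}$)
$S{\left(I \right)} = 4 I$ ($S{\left(I \right)} = I 4 = 4 I$)
$\left(\frac{1}{-468 + 2815} + S{\left(T{\left(3 \right)} \right)}\right) \left(-2694 + 4049\right) = \left(\frac{1}{-468 + 2815} + 4 \frac{1}{2 \cdot 3}\right) \left(-2694 + 4049\right) = \left(\frac{1}{2347} + 4 \cdot \frac{1}{2} \cdot \frac{1}{3}\right) 1355 = \left(\frac{1}{2347} + 4 \cdot \frac{1}{6}\right) 1355 = \left(\frac{1}{2347} + \frac{2}{3}\right) 1355 = \frac{4697}{7041} \cdot 1355 = \frac{6364435}{7041}$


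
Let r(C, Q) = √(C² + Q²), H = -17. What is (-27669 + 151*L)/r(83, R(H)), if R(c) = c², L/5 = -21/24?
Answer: -226637*√90410/723280 ≈ -94.218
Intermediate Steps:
L = -35/8 (L = 5*(-21/24) = 5*(-21*1/24) = 5*(-7/8) = -35/8 ≈ -4.3750)
(-27669 + 151*L)/r(83, R(H)) = (-27669 + 151*(-35/8))/(√(83² + ((-17)²)²)) = (-27669 - 5285/8)/(√(6889 + 289²)) = -226637/(8*√(6889 + 83521)) = -226637*√90410/90410/8 = -226637*√90410/723280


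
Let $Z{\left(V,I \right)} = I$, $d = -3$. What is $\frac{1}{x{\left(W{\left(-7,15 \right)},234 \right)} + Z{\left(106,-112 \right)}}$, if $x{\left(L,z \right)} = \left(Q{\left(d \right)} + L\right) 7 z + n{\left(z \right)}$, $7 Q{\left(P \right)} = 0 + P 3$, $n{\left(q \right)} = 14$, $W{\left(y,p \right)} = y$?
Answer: $- \frac{1}{13670} \approx -7.3153 \cdot 10^{-5}$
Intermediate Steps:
$Q{\left(P \right)} = \frac{3 P}{7}$ ($Q{\left(P \right)} = \frac{0 + P 3}{7} = \frac{0 + 3 P}{7} = \frac{3 P}{7}$)
$x{\left(L,z \right)} = 14 + z \left(-9 + 7 L\right)$ ($x{\left(L,z \right)} = \left(\frac{3}{7} \left(-3\right) + L\right) 7 z + 14 = \left(- \frac{9}{7} + L\right) 7 z + 14 = \left(-9 + 7 L\right) z + 14 = z \left(-9 + 7 L\right) + 14 = 14 + z \left(-9 + 7 L\right)$)
$\frac{1}{x{\left(W{\left(-7,15 \right)},234 \right)} + Z{\left(106,-112 \right)}} = \frac{1}{\left(14 - 2106 + 7 \left(-7\right) 234\right) - 112} = \frac{1}{\left(14 - 2106 - 11466\right) - 112} = \frac{1}{-13558 - 112} = \frac{1}{-13670} = - \frac{1}{13670}$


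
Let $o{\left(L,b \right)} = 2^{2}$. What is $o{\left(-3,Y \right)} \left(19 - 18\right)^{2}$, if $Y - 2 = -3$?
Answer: $4$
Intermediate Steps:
$Y = -1$ ($Y = 2 - 3 = -1$)
$o{\left(L,b \right)} = 4$
$o{\left(-3,Y \right)} \left(19 - 18\right)^{2} = 4 \left(19 - 18\right)^{2} = 4 \cdot 1^{2} = 4 \cdot 1 = 4$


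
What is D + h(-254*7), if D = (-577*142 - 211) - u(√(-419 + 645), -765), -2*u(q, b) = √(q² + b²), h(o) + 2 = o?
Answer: -83925 + √585451/2 ≈ -83542.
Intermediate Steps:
h(o) = -2 + o
u(q, b) = -√(b² + q²)/2 (u(q, b) = -√(q² + b²)/2 = -√(b² + q²)/2)
D = -82145 + √585451/2 (D = (-577*142 - 211) - (-1)*√((-765)² + (√(-419 + 645))²)/2 = (-81934 - 211) - (-1)*√(585225 + (√226)²)/2 = -82145 - (-1)*√(585225 + 226)/2 = -82145 - (-1)*√585451/2 = -82145 + √585451/2 ≈ -81762.)
D + h(-254*7) = (-82145 + √585451/2) + (-2 - 254*7) = (-82145 + √585451/2) + (-2 - 1778) = (-82145 + √585451/2) - 1780 = -83925 + √585451/2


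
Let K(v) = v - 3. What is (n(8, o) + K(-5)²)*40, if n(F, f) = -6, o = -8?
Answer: 2320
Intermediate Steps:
K(v) = -3 + v
(n(8, o) + K(-5)²)*40 = (-6 + (-3 - 5)²)*40 = (-6 + (-8)²)*40 = (-6 + 64)*40 = 58*40 = 2320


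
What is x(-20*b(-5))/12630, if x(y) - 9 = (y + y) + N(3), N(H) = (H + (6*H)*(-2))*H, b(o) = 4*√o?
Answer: -3/421 - 16*I*√5/1263 ≈ -0.0071259 - 0.028327*I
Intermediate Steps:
N(H) = -11*H² (N(H) = (H - 12*H)*H = (-11*H)*H = -11*H²)
x(y) = -90 + 2*y (x(y) = 9 + ((y + y) - 11*3²) = 9 + (2*y - 11*9) = 9 + (2*y - 99) = 9 + (-99 + 2*y) = -90 + 2*y)
x(-20*b(-5))/12630 = (-90 + 2*(-80*√(-5)))/12630 = (-90 + 2*(-80*I*√5))*(1/12630) = (-90 - 160*I*√5)*(1/12630) = -3/421 - 16*I*√5/1263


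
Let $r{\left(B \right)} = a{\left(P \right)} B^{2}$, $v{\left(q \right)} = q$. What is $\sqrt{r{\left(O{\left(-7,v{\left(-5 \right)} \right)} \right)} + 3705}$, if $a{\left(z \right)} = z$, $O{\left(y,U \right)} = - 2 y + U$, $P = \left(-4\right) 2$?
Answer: $\sqrt{3057} \approx 55.29$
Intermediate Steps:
$P = -8$
$O{\left(y,U \right)} = U - 2 y$
$r{\left(B \right)} = - 8 B^{2}$
$\sqrt{r{\left(O{\left(-7,v{\left(-5 \right)} \right)} \right)} + 3705} = \sqrt{- 8 \left(-5 - -14\right)^{2} + 3705} = \sqrt{- 8 \left(-5 + 14\right)^{2} + 3705} = \sqrt{- 8 \cdot 9^{2} + 3705} = \sqrt{\left(-8\right) 81 + 3705} = \sqrt{-648 + 3705} = \sqrt{3057}$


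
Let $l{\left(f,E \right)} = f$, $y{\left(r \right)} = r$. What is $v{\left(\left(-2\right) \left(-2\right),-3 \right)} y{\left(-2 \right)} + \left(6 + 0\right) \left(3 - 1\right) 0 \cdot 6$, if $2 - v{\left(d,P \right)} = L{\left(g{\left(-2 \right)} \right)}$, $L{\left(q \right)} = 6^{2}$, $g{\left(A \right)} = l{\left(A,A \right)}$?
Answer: $68$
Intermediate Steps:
$g{\left(A \right)} = A$
$L{\left(q \right)} = 36$
$v{\left(d,P \right)} = -34$ ($v{\left(d,P \right)} = 2 - 36 = -34$)
$v{\left(\left(-2\right) \left(-2\right),-3 \right)} y{\left(-2 \right)} + \left(6 + 0\right) \left(3 - 1\right) 0 \cdot 6 = \left(-34\right) \left(-2\right) + \left(6 + 0\right) \left(3 - 1\right) 0 \cdot 6 = 68 + 6 \cdot 2 \cdot 0 \cdot 6 = 68 + 12 \cdot 0 \cdot 6 = 68 + 0 \cdot 6 = 68 + 0 = 68$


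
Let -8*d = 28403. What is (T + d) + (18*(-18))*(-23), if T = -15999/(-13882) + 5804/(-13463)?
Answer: 2917290610115/747573464 ≈ 3902.3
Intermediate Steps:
d = -28403/8 (d = -⅛*28403 = -28403/8 ≈ -3550.4)
T = 134823409/186893366 (T = -15999*(-1/13882) + 5804*(-1/13463) = 15999/13882 - 5804/13463 = 134823409/186893366 ≈ 0.72139)
(T + d) + (18*(-18))*(-23) = (134823409/186893366 - 28403/8) + (18*(-18))*(-23) = -2653626843613/747573464 - 324*(-23) = -2653626843613/747573464 + 7452 = 2917290610115/747573464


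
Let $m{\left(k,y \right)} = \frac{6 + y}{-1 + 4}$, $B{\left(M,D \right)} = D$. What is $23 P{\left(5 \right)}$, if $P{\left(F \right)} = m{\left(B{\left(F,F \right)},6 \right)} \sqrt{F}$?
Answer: $92 \sqrt{5} \approx 205.72$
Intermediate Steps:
$m{\left(k,y \right)} = 2 + \frac{y}{3}$ ($m{\left(k,y \right)} = \frac{6 + y}{3} = \left(6 + y\right) \frac{1}{3} = 2 + \frac{y}{3}$)
$P{\left(F \right)} = 4 \sqrt{F}$ ($P{\left(F \right)} = \left(2 + \frac{1}{3} \cdot 6\right) \sqrt{F} = \left(2 + 2\right) \sqrt{F} = 4 \sqrt{F}$)
$23 P{\left(5 \right)} = 23 \cdot 4 \sqrt{5} = 92 \sqrt{5}$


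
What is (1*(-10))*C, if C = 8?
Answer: -80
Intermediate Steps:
(1*(-10))*C = (1*(-10))*8 = -10*8 = -80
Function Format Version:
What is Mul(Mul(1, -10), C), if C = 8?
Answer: -80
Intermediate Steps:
Mul(Mul(1, -10), C) = Mul(Mul(1, -10), 8) = Mul(-10, 8) = -80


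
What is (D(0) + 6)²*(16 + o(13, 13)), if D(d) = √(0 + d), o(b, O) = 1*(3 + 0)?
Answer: 684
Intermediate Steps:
o(b, O) = 3 (o(b, O) = 1*3 = 3)
D(d) = √d
(D(0) + 6)²*(16 + o(13, 13)) = (√0 + 6)²*(16 + 3) = (0 + 6)²*19 = 6²*19 = 36*19 = 684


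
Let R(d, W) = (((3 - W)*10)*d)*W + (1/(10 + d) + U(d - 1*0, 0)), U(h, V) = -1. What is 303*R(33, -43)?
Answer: -8504562186/43 ≈ -1.9778e+8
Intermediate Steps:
R(d, W) = -1 + 1/(10 + d) + W*d*(30 - 10*W) (R(d, W) = (((3 - W)*10)*d)*W + (1/(10 + d) - 1) = ((30 - 10*W)*d)*W + (-1 + 1/(10 + d)) = (d*(30 - 10*W))*W + (-1 + 1/(10 + d)) = W*d*(30 - 10*W) + (-1 + 1/(10 + d)) = -1 + 1/(10 + d) + W*d*(30 - 10*W))
303*R(33, -43) = 303*((-9 - 1*33 - 100*33*(-43)² - 10*(-43)²*33² + 30*(-43)*33² + 300*(-43)*33)/(10 + 33)) = 303*((-9 - 33 - 100*33*1849 - 10*1849*1089 + 30*(-43)*1089 - 425700)/43) = 303*((-9 - 33 - 6101700 - 20135610 - 1404810 - 425700)/43) = 303*((1/43)*(-28067862)) = 303*(-28067862/43) = -8504562186/43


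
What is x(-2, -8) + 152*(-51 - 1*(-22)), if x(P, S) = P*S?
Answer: -4392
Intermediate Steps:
x(-2, -8) + 152*(-51 - 1*(-22)) = -2*(-8) + 152*(-51 - 1*(-22)) = 16 + 152*(-51 + 22) = 16 + 152*(-29) = 16 - 4408 = -4392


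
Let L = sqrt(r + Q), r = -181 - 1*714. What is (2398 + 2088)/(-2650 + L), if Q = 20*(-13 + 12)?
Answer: -2377580/1404683 - 4486*I*sqrt(915)/7023415 ≈ -1.6926 - 0.019321*I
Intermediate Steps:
Q = -20 (Q = 20*(-1) = -20)
r = -895 (r = -181 - 714 = -895)
L = I*sqrt(915) (L = sqrt(-895 - 20) = sqrt(-915) = I*sqrt(915) ≈ 30.249*I)
(2398 + 2088)/(-2650 + L) = (2398 + 2088)/(-2650 + I*sqrt(915)) = 4486/(-2650 + I*sqrt(915))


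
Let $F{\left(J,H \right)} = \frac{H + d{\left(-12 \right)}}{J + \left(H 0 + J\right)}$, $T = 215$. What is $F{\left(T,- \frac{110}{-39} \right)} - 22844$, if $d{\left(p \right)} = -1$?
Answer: $- \frac{383093809}{16770} \approx -22844.0$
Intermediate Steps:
$F{\left(J,H \right)} = \frac{-1 + H}{2 J}$ ($F{\left(J,H \right)} = \frac{H - 1}{J + \left(H 0 + J\right)} = \frac{-1 + H}{J + \left(0 + J\right)} = \frac{-1 + H}{J + J} = \frac{-1 + H}{2 J}$)
$F{\left(T,- \frac{110}{-39} \right)} - 22844 = \frac{-1 - \frac{110}{-39}}{2 \cdot 215} - 22844 = \frac{1}{2} \cdot \frac{1}{215} \left(-1 - - \frac{110}{39}\right) - 22844 = \frac{1}{2} \cdot \frac{1}{215} \left(-1 + \frac{110}{39}\right) - 22844 = \frac{1}{2} \cdot \frac{1}{215} \cdot \frac{71}{39} - 22844 = \frac{71}{16770} - 22844 = - \frac{383093809}{16770}$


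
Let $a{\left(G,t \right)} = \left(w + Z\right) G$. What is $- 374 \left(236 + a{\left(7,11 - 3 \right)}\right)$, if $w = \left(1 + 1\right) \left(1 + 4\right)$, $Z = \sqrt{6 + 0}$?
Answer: $-114444 - 2618 \sqrt{6} \approx -1.2086 \cdot 10^{5}$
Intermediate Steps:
$Z = \sqrt{6} \approx 2.4495$
$w = 10$ ($w = 2 \cdot 5 = 10$)
$a{\left(G,t \right)} = G \left(10 + \sqrt{6}\right)$ ($a{\left(G,t \right)} = \left(10 + \sqrt{6}\right) G = G \left(10 + \sqrt{6}\right)$)
$- 374 \left(236 + a{\left(7,11 - 3 \right)}\right) = - 374 \left(236 + 7 \left(10 + \sqrt{6}\right)\right) = - 374 \left(236 + \left(70 + 7 \sqrt{6}\right)\right) = - 374 \left(306 + 7 \sqrt{6}\right) = -114444 - 2618 \sqrt{6}$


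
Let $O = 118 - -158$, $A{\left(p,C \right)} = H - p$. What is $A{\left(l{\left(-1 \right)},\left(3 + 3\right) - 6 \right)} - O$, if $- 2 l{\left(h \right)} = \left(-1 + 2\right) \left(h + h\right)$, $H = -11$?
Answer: $-288$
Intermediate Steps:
$l{\left(h \right)} = - h$ ($l{\left(h \right)} = - \frac{\left(-1 + 2\right) \left(h + h\right)}{2} = - \frac{1 \cdot 2 h}{2} = - \frac{2 h}{2} = - h$)
$A{\left(p,C \right)} = -11 - p$
$O = 276$ ($O = 118 + 158 = 276$)
$A{\left(l{\left(-1 \right)},\left(3 + 3\right) - 6 \right)} - O = \left(-11 - \left(-1\right) \left(-1\right)\right) - 276 = \left(-11 - 1\right) - 276 = -12 - 276 = -288$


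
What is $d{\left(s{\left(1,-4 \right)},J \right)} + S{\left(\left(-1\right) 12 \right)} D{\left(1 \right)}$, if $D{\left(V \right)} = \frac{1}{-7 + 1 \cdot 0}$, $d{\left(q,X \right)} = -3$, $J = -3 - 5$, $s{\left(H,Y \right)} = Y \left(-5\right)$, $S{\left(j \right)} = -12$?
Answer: $- \frac{9}{7} \approx -1.2857$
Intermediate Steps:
$s{\left(H,Y \right)} = - 5 Y$
$J = -8$
$D{\left(V \right)} = - \frac{1}{7}$ ($D{\left(V \right)} = \frac{1}{-7 + 0} = \frac{1}{-7} = - \frac{1}{7}$)
$d{\left(s{\left(1,-4 \right)},J \right)} + S{\left(\left(-1\right) 12 \right)} D{\left(1 \right)} = -3 - - \frac{12}{7} = -3 + \frac{12}{7} = - \frac{9}{7}$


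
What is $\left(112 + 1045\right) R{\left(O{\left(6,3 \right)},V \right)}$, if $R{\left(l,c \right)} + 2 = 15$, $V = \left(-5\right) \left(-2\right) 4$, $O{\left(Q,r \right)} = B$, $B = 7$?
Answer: $15041$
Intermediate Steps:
$O{\left(Q,r \right)} = 7$
$V = 40$ ($V = 10 \cdot 4 = 40$)
$R{\left(l,c \right)} = 13$ ($R{\left(l,c \right)} = -2 + 15 = 13$)
$\left(112 + 1045\right) R{\left(O{\left(6,3 \right)},V \right)} = \left(112 + 1045\right) 13 = 1157 \cdot 13 = 15041$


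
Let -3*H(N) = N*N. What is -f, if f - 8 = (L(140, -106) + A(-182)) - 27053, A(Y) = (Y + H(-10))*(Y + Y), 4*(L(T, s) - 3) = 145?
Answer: -616507/12 ≈ -51376.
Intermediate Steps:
H(N) = -N²/3 (H(N) = -N*N/3 = -N²/3)
L(T, s) = 157/4 (L(T, s) = 3 + (¼)*145 = 3 + 145/4 = 157/4)
A(Y) = 2*Y*(-100/3 + Y) (A(Y) = (Y - ⅓*(-10)²)*(Y + Y) = (Y - ⅓*100)*(2*Y) = (Y - 100/3)*(2*Y) = (-100/3 + Y)*(2*Y) = 2*Y*(-100/3 + Y))
f = 616507/12 (f = 8 + ((157/4 + (⅔)*(-182)*(-100 + 3*(-182))) - 27053) = 8 + ((157/4 + (⅔)*(-182)*(-100 - 546)) - 27053) = 8 + ((157/4 + (⅔)*(-182)*(-646)) - 27053) = 8 + ((157/4 + 235144/3) - 27053) = 8 + (941047/12 - 27053) = 8 + 616411/12 = 616507/12 ≈ 51376.)
-f = -1*616507/12 = -616507/12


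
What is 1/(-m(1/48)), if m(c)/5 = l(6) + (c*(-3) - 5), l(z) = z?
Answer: -16/75 ≈ -0.21333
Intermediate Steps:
m(c) = 5 - 15*c (m(c) = 5*(6 + (c*(-3) - 5)) = 5*(6 + (-3*c - 5)) = 5*(6 + (-5 - 3*c)) = 5*(1 - 3*c) = 5 - 15*c)
1/(-m(1/48)) = 1/(-(5 - 15/48)) = 1/(-(5 - 15*1/48)) = 1/(-(5 - 5/16)) = 1/(-1*75/16) = 1/(-75/16) = -16/75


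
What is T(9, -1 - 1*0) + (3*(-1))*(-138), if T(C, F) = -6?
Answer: 408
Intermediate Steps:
T(9, -1 - 1*0) + (3*(-1))*(-138) = -6 + (3*(-1))*(-138) = -6 - 3*(-138) = -6 + 414 = 408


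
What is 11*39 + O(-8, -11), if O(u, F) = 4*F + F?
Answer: 374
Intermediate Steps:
O(u, F) = 5*F
11*39 + O(-8, -11) = 11*39 + 5*(-11) = 429 - 55 = 374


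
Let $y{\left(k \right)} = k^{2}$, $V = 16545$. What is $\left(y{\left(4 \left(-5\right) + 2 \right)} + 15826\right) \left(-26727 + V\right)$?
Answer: $-164439300$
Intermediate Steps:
$\left(y{\left(4 \left(-5\right) + 2 \right)} + 15826\right) \left(-26727 + V\right) = \left(\left(4 \left(-5\right) + 2\right)^{2} + 15826\right) \left(-26727 + 16545\right) = \left(\left(-20 + 2\right)^{2} + 15826\right) \left(-10182\right) = \left(\left(-18\right)^{2} + 15826\right) \left(-10182\right) = \left(324 + 15826\right) \left(-10182\right) = 16150 \left(-10182\right) = -164439300$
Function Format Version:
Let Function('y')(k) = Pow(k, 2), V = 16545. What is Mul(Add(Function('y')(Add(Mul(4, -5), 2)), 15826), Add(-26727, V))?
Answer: -164439300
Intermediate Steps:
Mul(Add(Function('y')(Add(Mul(4, -5), 2)), 15826), Add(-26727, V)) = Mul(Add(Pow(Add(Mul(4, -5), 2), 2), 15826), Add(-26727, 16545)) = Mul(Add(Pow(Add(-20, 2), 2), 15826), -10182) = Mul(Add(Pow(-18, 2), 15826), -10182) = Mul(Add(324, 15826), -10182) = Mul(16150, -10182) = -164439300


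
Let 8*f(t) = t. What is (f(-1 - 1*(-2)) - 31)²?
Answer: 61009/64 ≈ 953.27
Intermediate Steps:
f(t) = t/8
(f(-1 - 1*(-2)) - 31)² = ((-1 - 1*(-2))/8 - 31)² = ((-1 + 2)/8 - 31)² = ((⅛)*1 - 31)² = (⅛ - 31)² = (-247/8)² = 61009/64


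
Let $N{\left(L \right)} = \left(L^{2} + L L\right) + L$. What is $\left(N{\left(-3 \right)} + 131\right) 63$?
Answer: $9198$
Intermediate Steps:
$N{\left(L \right)} = L + 2 L^{2}$ ($N{\left(L \right)} = \left(L^{2} + L^{2}\right) + L = 2 L^{2} + L = L + 2 L^{2}$)
$\left(N{\left(-3 \right)} + 131\right) 63 = \left(- 3 \left(1 + 2 \left(-3\right)\right) + 131\right) 63 = \left(- 3 \left(1 - 6\right) + 131\right) 63 = \left(\left(-3\right) \left(-5\right) + 131\right) 63 = \left(15 + 131\right) 63 = 146 \cdot 63 = 9198$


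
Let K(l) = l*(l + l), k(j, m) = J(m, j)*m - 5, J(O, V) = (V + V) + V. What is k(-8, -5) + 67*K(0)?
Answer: 115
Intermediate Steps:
J(O, V) = 3*V (J(O, V) = 2*V + V = 3*V)
k(j, m) = -5 + 3*j*m (k(j, m) = (3*j)*m - 5 = 3*j*m - 5 = -5 + 3*j*m)
K(l) = 2*l² (K(l) = l*(2*l) = 2*l²)
k(-8, -5) + 67*K(0) = (-5 + 3*(-8)*(-5)) + 67*(2*0²) = (-5 + 120) + 67*(2*0) = 115 + 67*0 = 115 + 0 = 115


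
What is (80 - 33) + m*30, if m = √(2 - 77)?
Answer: 47 + 150*I*√3 ≈ 47.0 + 259.81*I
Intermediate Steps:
m = 5*I*√3 (m = √(-75) = 5*I*√3 ≈ 8.6602*I)
(80 - 33) + m*30 = (80 - 33) + (5*I*√3)*30 = 47 + 150*I*√3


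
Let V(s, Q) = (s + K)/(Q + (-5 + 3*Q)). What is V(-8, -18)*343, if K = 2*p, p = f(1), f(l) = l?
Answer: 294/11 ≈ 26.727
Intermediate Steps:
p = 1
K = 2 (K = 2*1 = 2)
V(s, Q) = (2 + s)/(-5 + 4*Q) (V(s, Q) = (s + 2)/(Q + (-5 + 3*Q)) = (2 + s)/(-5 + 4*Q))
V(-8, -18)*343 = ((2 - 8)/(-5 + 4*(-18)))*343 = (-6/(-5 - 72))*343 = (-6/(-77))*343 = -1/77*(-6)*343 = (6/77)*343 = 294/11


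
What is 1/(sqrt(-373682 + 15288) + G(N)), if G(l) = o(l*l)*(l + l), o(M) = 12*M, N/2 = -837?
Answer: -56292120288/6337605613037322585085 - I*sqrt(358394)/12675211226074645170170 ≈ -8.8822e-12 - 4.7231e-20*I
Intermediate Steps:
N = -1674 (N = 2*(-837) = -1674)
G(l) = 24*l**3 (G(l) = (12*(l*l))*(l + l) = (12*l**2)*(2*l) = 24*l**3)
1/(sqrt(-373682 + 15288) + G(N)) = 1/(sqrt(-373682 + 15288) + 24*(-1674)**3) = 1/(sqrt(-358394) + 24*(-4691010024)) = 1/(I*sqrt(358394) - 112584240576) = 1/(-112584240576 + I*sqrt(358394))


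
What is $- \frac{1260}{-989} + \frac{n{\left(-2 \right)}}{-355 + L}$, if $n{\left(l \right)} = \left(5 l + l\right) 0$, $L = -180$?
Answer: $\frac{1260}{989} \approx 1.274$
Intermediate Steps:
$n{\left(l \right)} = 0$ ($n{\left(l \right)} = 6 l 0 = 0$)
$- \frac{1260}{-989} + \frac{n{\left(-2 \right)}}{-355 + L} = - \frac{1260}{-989} + \frac{0}{-355 - 180} = \left(-1260\right) \left(- \frac{1}{989}\right) + \frac{0}{-535} = \frac{1260}{989} + 0 \left(- \frac{1}{535}\right) = \frac{1260}{989} + 0 = \frac{1260}{989}$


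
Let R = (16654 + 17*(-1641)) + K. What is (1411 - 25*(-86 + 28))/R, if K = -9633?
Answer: -2861/20876 ≈ -0.13705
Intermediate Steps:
R = -20876 (R = (16654 + 17*(-1641)) - 9633 = (16654 - 27897) - 9633 = -11243 - 9633 = -20876)
(1411 - 25*(-86 + 28))/R = (1411 - 25*(-86 + 28))/(-20876) = (1411 - 25*(-58))*(-1/20876) = (1411 - 1*(-1450))*(-1/20876) = (1411 + 1450)*(-1/20876) = 2861*(-1/20876) = -2861/20876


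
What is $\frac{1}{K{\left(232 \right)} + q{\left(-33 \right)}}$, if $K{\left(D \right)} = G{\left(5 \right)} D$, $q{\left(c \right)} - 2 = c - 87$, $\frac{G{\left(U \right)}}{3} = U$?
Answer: $\frac{1}{3362} \approx 0.00029744$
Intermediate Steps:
$G{\left(U \right)} = 3 U$
$q{\left(c \right)} = -85 + c$ ($q{\left(c \right)} = 2 + \left(c - 87\right) = 2 + \left(-87 + c\right) = -85 + c$)
$K{\left(D \right)} = 15 D$ ($K{\left(D \right)} = 3 \cdot 5 D = 15 D$)
$\frac{1}{K{\left(232 \right)} + q{\left(-33 \right)}} = \frac{1}{15 \cdot 232 - 118} = \frac{1}{3480 - 118} = \frac{1}{3362}$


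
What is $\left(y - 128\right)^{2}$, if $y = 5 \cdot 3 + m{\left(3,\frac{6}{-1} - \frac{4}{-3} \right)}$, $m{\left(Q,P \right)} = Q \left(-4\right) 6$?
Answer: $34225$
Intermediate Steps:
$m{\left(Q,P \right)} = - 24 Q$ ($m{\left(Q,P \right)} = - 4 Q 6 = - 24 Q$)
$y = -57$ ($y = 5 \cdot 3 - 72 = 15 - 72 = -57$)
$\left(y - 128\right)^{2} = \left(-57 - 128\right)^{2} = \left(-185\right)^{2} = 34225$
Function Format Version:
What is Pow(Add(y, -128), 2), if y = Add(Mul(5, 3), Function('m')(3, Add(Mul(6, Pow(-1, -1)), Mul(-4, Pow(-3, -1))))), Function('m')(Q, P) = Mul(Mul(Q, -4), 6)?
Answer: 34225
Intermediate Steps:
Function('m')(Q, P) = Mul(-24, Q) (Function('m')(Q, P) = Mul(Mul(-4, Q), 6) = Mul(-24, Q))
y = -57 (y = Add(Mul(5, 3), Mul(-24, 3)) = Add(15, -72) = -57)
Pow(Add(y, -128), 2) = Pow(Add(-57, -128), 2) = Pow(-185, 2) = 34225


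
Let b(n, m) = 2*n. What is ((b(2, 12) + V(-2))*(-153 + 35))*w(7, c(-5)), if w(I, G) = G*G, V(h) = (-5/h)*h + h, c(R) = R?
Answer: 8850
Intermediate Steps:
V(h) = -5 + h
w(I, G) = G²
((b(2, 12) + V(-2))*(-153 + 35))*w(7, c(-5)) = ((2*2 + (-5 - 2))*(-153 + 35))*(-5)² = ((4 - 7)*(-118))*25 = -3*(-118)*25 = 354*25 = 8850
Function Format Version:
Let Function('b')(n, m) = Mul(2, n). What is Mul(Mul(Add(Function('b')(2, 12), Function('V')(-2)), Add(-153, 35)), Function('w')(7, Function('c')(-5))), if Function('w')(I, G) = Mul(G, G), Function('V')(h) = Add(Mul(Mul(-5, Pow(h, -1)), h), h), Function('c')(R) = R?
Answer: 8850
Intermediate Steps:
Function('V')(h) = Add(-5, h)
Function('w')(I, G) = Pow(G, 2)
Mul(Mul(Add(Function('b')(2, 12), Function('V')(-2)), Add(-153, 35)), Function('w')(7, Function('c')(-5))) = Mul(Mul(Add(Mul(2, 2), Add(-5, -2)), Add(-153, 35)), Pow(-5, 2)) = Mul(Mul(Add(4, -7), -118), 25) = Mul(Mul(-3, -118), 25) = Mul(354, 25) = 8850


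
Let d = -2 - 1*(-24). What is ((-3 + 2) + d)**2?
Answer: 441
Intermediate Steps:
d = 22 (d = -2 + 24 = 22)
((-3 + 2) + d)**2 = ((-3 + 2) + 22)**2 = (-1 + 22)**2 = 21**2 = 441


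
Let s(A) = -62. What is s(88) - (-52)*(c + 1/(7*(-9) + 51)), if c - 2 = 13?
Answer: 2141/3 ≈ 713.67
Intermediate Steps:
c = 15 (c = 2 + 13 = 15)
s(88) - (-52)*(c + 1/(7*(-9) + 51)) = -62 - (-52)*(15 + 1/(7*(-9) + 51)) = -62 - (-52)*(15 + 1/(-63 + 51)) = -62 - (-52)*(15 + 1/(-12)) = -62 - (-52)*(15 - 1/12) = -62 - (-52)*179/12 = -62 - 1*(-2327/3) = -62 + 2327/3 = 2141/3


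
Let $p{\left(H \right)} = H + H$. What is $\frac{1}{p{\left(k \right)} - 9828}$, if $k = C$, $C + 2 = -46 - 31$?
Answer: $- \frac{1}{9986} \approx -0.00010014$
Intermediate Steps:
$C = -79$ ($C = -2 - 77 = -79$)
$k = -79$
$p{\left(H \right)} = 2 H$
$\frac{1}{p{\left(k \right)} - 9828} = \frac{1}{2 \left(-79\right) - 9828} = \frac{1}{-158 - 9828} = \frac{1}{-9986} = - \frac{1}{9986}$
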